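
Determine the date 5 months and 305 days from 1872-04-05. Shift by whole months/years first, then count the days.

Counting forward 5 months and 305 days from April 5, 1872: first the month/year part, then the days.
month 4 + 5 = 9 → September 1872.
Day 5 is valid in September, giving September 5, 1872.
Now add 305 days from September 5, 1872.
September has 30 days, so 30 − 5 = 25 days remain after September 5, 1872; 305 − 25 = 280 left.
October 1872 has 31 days: 280 − 31 = 249 left.
November 1872 has 30 days: 249 − 30 = 219 left.
December 1872 has 31 days: 219 − 31 = 188 left.
January 1873 has 31 days: 188 − 31 = 157 left.
February 1873 has 28 days (1873 is not a leap year): 157 − 28 = 129 left.
March 1873 has 31 days: 129 − 31 = 98 left.
April 1873 has 30 days: 98 − 30 = 68 left.
May 1873 has 31 days: 68 − 31 = 37 left.
June 1873 has 30 days: 37 − 30 = 7 left.
7 days into July 1873 → July 7, 1873.

July 7, 1873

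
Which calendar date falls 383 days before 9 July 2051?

June 21, 2050

Subtracting 383 days from July 9, 2051.
Going back 9 days from July 9, 2051 reaches the end of the previous month; 383 − 9 = 374 left.
June 2051 has 30 days: 374 − 30 = 344 left.
May 2051 has 31 days: 344 − 31 = 313 left.
April 2051 has 30 days: 313 − 30 = 283 left.
March 2051 has 31 days: 283 − 31 = 252 left.
February 2051 has 28 days (2051 is not a leap year): 252 − 28 = 224 left.
January 2051 has 31 days: 224 − 31 = 193 left.
December 2050 has 31 days: 193 − 31 = 162 left.
November 2050 has 30 days: 162 − 30 = 132 left.
October 2050 has 31 days: 132 − 31 = 101 left.
September 2050 has 30 days: 101 − 30 = 71 left.
August 2050 has 31 days: 71 − 31 = 40 left.
July 2050 has 31 days: 40 − 31 = 9 left.
June 2050 has 30 days; 30 − 9 = 21 → June 21, 2050.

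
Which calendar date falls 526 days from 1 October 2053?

March 11, 2055

Counting forward 526 days from October 1, 2053.
October has 31 days, so 31 − 1 = 30 days remain after October 1, 2053; 526 − 30 = 496 left.
November 2053 has 30 days: 496 − 30 = 466 left.
December 2053 has 31 days: 466 − 31 = 435 left.
January 2054 has 31 days: 435 − 31 = 404 left.
February 2054 has 28 days (2054 is not a leap year): 404 − 28 = 376 left.
March 2054 has 31 days: 376 − 31 = 345 left.
April 2054 has 30 days: 345 − 30 = 315 left.
May 2054 has 31 days: 315 − 31 = 284 left.
June 2054 has 30 days: 284 − 30 = 254 left.
July 2054 has 31 days: 254 − 31 = 223 left.
August 2054 has 31 days: 223 − 31 = 192 left.
September 2054 has 30 days: 192 − 30 = 162 left.
October 2054 has 31 days: 162 − 31 = 131 left.
November 2054 has 30 days: 131 − 30 = 101 left.
December 2054 has 31 days: 101 − 31 = 70 left.
January 2055 has 31 days: 70 − 31 = 39 left.
February 2055 has 28 days (2055 is not a leap year): 39 − 28 = 11 left.
11 days into March 2055 → March 11, 2055.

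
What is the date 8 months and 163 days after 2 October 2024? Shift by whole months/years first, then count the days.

Adding 8 months and 163 days from October 2, 2024: first the month/year part, then the days.
month 10 + 8 = 18, which is month 6 of year 2025 → June 2025.
Day 2 is valid in June, giving June 2, 2025.
Now add 163 days from June 2, 2025.
June has 30 days, so 30 − 2 = 28 days remain after June 2, 2025; 163 − 28 = 135 left.
July 2025 has 31 days: 135 − 31 = 104 left.
August 2025 has 31 days: 104 − 31 = 73 left.
September 2025 has 30 days: 73 − 30 = 43 left.
October 2025 has 31 days: 43 − 31 = 12 left.
12 days into November 2025 → November 12, 2025.

November 12, 2025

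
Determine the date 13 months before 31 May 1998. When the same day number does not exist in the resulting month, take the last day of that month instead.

April 30, 1997

Subtracting 13 months from May 31, 1998.
month 5 − 13 = -8, which is month 4 of year 1997 → April 1997.
April 1997 has only 30 days and the start was day 31, so the date clamps to April 30, 1997.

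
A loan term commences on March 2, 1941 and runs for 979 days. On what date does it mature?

Counting forward 979 days from March 2, 1941.
March has 31 days, so 31 − 2 = 29 days remain after March 2, 1941; 979 − 29 = 950 left.
April 1941 has 30 days: 950 − 30 = 920 left.
May 1941 has 31 days: 920 − 31 = 889 left.
June 1941 has 30 days: 889 − 30 = 859 left.
July 1941 has 31 days: 859 − 31 = 828 left.
August 1941 has 31 days: 828 − 31 = 797 left.
September 1941 has 30 days: 797 − 30 = 767 left.
October 1941 has 31 days: 767 − 31 = 736 left.
November 1941 has 30 days: 736 − 30 = 706 left.
December 1941 has 31 days: 706 − 31 = 675 left.
January 1942 has 31 days: 675 − 31 = 644 left.
February 1942 has 28 days (1942 is not a leap year): 644 − 28 = 616 left.
March 1942 has 31 days: 616 − 31 = 585 left.
April 1942 has 30 days: 585 − 30 = 555 left.
May 1942 has 31 days: 555 − 31 = 524 left.
June 1942 has 30 days: 524 − 30 = 494 left.
July 1942 has 31 days: 494 − 31 = 463 left.
August 1942 has 31 days: 463 − 31 = 432 left.
September 1942 has 30 days: 432 − 30 = 402 left.
October 1942 has 31 days: 402 − 31 = 371 left.
November 1942 has 30 days: 371 − 30 = 341 left.
December 1942 has 31 days: 341 − 31 = 310 left.
January 1943 has 31 days: 310 − 31 = 279 left.
February 1943 has 28 days (1943 is not a leap year): 279 − 28 = 251 left.
March 1943 has 31 days: 251 − 31 = 220 left.
April 1943 has 30 days: 220 − 30 = 190 left.
May 1943 has 31 days: 190 − 31 = 159 left.
June 1943 has 30 days: 159 − 30 = 129 left.
July 1943 has 31 days: 129 − 31 = 98 left.
August 1943 has 31 days: 98 − 31 = 67 left.
September 1943 has 30 days: 67 − 30 = 37 left.
October 1943 has 31 days: 37 − 31 = 6 left.
6 days into November 1943 → November 6, 1943.

November 6, 1943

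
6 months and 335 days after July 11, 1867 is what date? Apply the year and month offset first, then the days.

December 11, 1868

Adding 6 months and 335 days from July 11, 1867: first the month/year part, then the days.
month 7 + 6 = 13, which is month 1 of year 1868 → January 1868.
Day 11 is valid in January, giving January 11, 1868.
Now add 335 days from January 11, 1868.
January has 31 days, so 31 − 11 = 20 days remain after January 11, 1868; 335 − 20 = 315 left.
February 1868 has 29 days (1868 is a leap year): 315 − 29 = 286 left.
March 1868 has 31 days: 286 − 31 = 255 left.
April 1868 has 30 days: 255 − 30 = 225 left.
May 1868 has 31 days: 225 − 31 = 194 left.
June 1868 has 30 days: 194 − 30 = 164 left.
July 1868 has 31 days: 164 − 31 = 133 left.
August 1868 has 31 days: 133 − 31 = 102 left.
September 1868 has 30 days: 102 − 30 = 72 left.
October 1868 has 31 days: 72 − 31 = 41 left.
November 1868 has 30 days: 41 − 30 = 11 left.
11 days into December 1868 → December 11, 1868.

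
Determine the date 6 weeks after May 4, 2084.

June 15, 2084

Adding 6 weeks = 42 days from May 4, 2084.
May has 31 days, so 31 − 4 = 27 days remain after May 4, 2084; 42 − 27 = 15 left.
15 days into June 2084 → June 15, 2084.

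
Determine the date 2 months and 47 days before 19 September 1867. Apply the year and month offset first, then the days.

Subtracting 2 months and 47 days from September 19, 1867: first the month/year part, then the days.
month 9 − 2 = 7 → July 1867.
Day 19 is valid in July, giving July 19, 1867.
Now subtract 47 days from July 19, 1867.
Going back 19 days from July 19, 1867 reaches the end of the previous month; 47 − 19 = 28 left.
June 1867 has 30 days; 30 − 28 = 2 → June 2, 1867.

June 2, 1867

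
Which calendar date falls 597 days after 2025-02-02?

Adding 597 days from February 2, 2025.
February has 28 days, so 28 − 2 = 26 days remain after February 2, 2025; 597 − 26 = 571 left.
March 2025 has 31 days: 571 − 31 = 540 left.
April 2025 has 30 days: 540 − 30 = 510 left.
May 2025 has 31 days: 510 − 31 = 479 left.
June 2025 has 30 days: 479 − 30 = 449 left.
July 2025 has 31 days: 449 − 31 = 418 left.
August 2025 has 31 days: 418 − 31 = 387 left.
September 2025 has 30 days: 387 − 30 = 357 left.
October 2025 has 31 days: 357 − 31 = 326 left.
November 2025 has 30 days: 326 − 30 = 296 left.
December 2025 has 31 days: 296 − 31 = 265 left.
January 2026 has 31 days: 265 − 31 = 234 left.
February 2026 has 28 days (2026 is not a leap year): 234 − 28 = 206 left.
March 2026 has 31 days: 206 − 31 = 175 left.
April 2026 has 30 days: 175 − 30 = 145 left.
May 2026 has 31 days: 145 − 31 = 114 left.
June 2026 has 30 days: 114 − 30 = 84 left.
July 2026 has 31 days: 84 − 31 = 53 left.
August 2026 has 31 days: 53 − 31 = 22 left.
22 days into September 2026 → September 22, 2026.

September 22, 2026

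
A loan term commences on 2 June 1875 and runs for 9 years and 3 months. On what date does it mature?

Advancing 9 years and 3 months from June 2, 1875.
+9 years → 1884; month 6 + 3 = 9 → September 1884.
Day 2 is valid in September, giving September 2, 1884.

September 2, 1884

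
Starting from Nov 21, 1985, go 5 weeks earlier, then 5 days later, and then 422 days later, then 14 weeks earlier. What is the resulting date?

September 11, 1986

Going back 5 weeks (= 35 days) from November 21, 1985:
Going back 21 days from November 21, 1985 reaches the end of the previous month; 35 − 21 = 14 left.
October 1985 has 31 days; 31 − 14 = 17 → October 17, 1985.
Counting forward 5 days from October 17, 1985:
October has 31 days; 17 + 5 = 22, still in October.
Counting forward 422 days from October 22, 1985:
October has 31 days, so 31 − 22 = 9 days remain after October 22, 1985; 422 − 9 = 413 left.
November 1985 has 30 days: 413 − 30 = 383 left.
December 1985 has 31 days: 383 − 31 = 352 left.
January 1986 has 31 days: 352 − 31 = 321 left.
February 1986 has 28 days (1986 is not a leap year): 321 − 28 = 293 left.
March 1986 has 31 days: 293 − 31 = 262 left.
April 1986 has 30 days: 262 − 30 = 232 left.
May 1986 has 31 days: 232 − 31 = 201 left.
June 1986 has 30 days: 201 − 30 = 171 left.
July 1986 has 31 days: 171 − 31 = 140 left.
August 1986 has 31 days: 140 − 31 = 109 left.
September 1986 has 30 days: 109 − 30 = 79 left.
October 1986 has 31 days: 79 − 31 = 48 left.
November 1986 has 30 days: 48 − 30 = 18 left.
18 days into December 1986 → December 18, 1986.
Counting back 14 weeks (= 98 days) from December 18, 1986:
Going back 18 days from December 18, 1986 reaches the end of the previous month; 98 − 18 = 80 left.
November 1986 has 30 days: 80 − 30 = 50 left.
October 1986 has 31 days: 50 − 31 = 19 left.
September 1986 has 30 days; 30 − 19 = 11 → September 11, 1986.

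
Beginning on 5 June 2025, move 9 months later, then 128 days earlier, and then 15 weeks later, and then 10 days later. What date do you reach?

Adding 9 months from June 5, 2025:
month 6 + 9 = 15, which is month 3 of year 2026 → March 2026.
Day 5 is valid in March, giving March 5, 2026.
Going back 128 days from March 5, 2026:
Going back 5 days from March 5, 2026 reaches the end of the previous month; 128 − 5 = 123 left.
February 2026 has 28 days (2026 is not a leap year): 123 − 28 = 95 left.
January 2026 has 31 days: 95 − 31 = 64 left.
December 2025 has 31 days: 64 − 31 = 33 left.
November 2025 has 30 days: 33 − 30 = 3 left.
October 2025 has 31 days; 31 − 3 = 28 → October 28, 2025.
Adding 15 weeks (= 105 days) from October 28, 2025:
October has 31 days, so 31 − 28 = 3 days remain after October 28, 2025; 105 − 3 = 102 left.
November 2025 has 30 days: 102 − 30 = 72 left.
December 2025 has 31 days: 72 − 31 = 41 left.
January 2026 has 31 days: 41 − 31 = 10 left.
10 days into February 2026 → February 10, 2026.
Adding 10 days from February 10, 2026:
February has 28 days; 10 + 10 = 20, still in February.

February 20, 2026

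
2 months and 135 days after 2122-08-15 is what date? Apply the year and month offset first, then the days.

February 27, 2123

Advancing 2 months and 135 days from August 15, 2122: first the month/year part, then the days.
month 8 + 2 = 10 → October 2122.
Day 15 is valid in October, giving October 15, 2122.
Now add 135 days from October 15, 2122.
October has 31 days, so 31 − 15 = 16 days remain after October 15, 2122; 135 − 16 = 119 left.
November 2122 has 30 days: 119 − 30 = 89 left.
December 2122 has 31 days: 89 − 31 = 58 left.
January 2123 has 31 days: 58 − 31 = 27 left.
27 days into February 2123 → February 27, 2123.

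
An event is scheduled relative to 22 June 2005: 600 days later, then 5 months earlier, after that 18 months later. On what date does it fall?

March 12, 2008

Adding 600 days from June 22, 2005:
June has 30 days, so 30 − 22 = 8 days remain after June 22, 2005; 600 − 8 = 592 left.
July 2005 has 31 days: 592 − 31 = 561 left.
August 2005 has 31 days: 561 − 31 = 530 left.
September 2005 has 30 days: 530 − 30 = 500 left.
October 2005 has 31 days: 500 − 31 = 469 left.
November 2005 has 30 days: 469 − 30 = 439 left.
December 2005 has 31 days: 439 − 31 = 408 left.
January 2006 has 31 days: 408 − 31 = 377 left.
February 2006 has 28 days (2006 is not a leap year): 377 − 28 = 349 left.
March 2006 has 31 days: 349 − 31 = 318 left.
April 2006 has 30 days: 318 − 30 = 288 left.
May 2006 has 31 days: 288 − 31 = 257 left.
June 2006 has 30 days: 257 − 30 = 227 left.
July 2006 has 31 days: 227 − 31 = 196 left.
August 2006 has 31 days: 196 − 31 = 165 left.
September 2006 has 30 days: 165 − 30 = 135 left.
October 2006 has 31 days: 135 − 31 = 104 left.
November 2006 has 30 days: 104 − 30 = 74 left.
December 2006 has 31 days: 74 − 31 = 43 left.
January 2007 has 31 days: 43 − 31 = 12 left.
12 days into February 2007 → February 12, 2007.
Subtracting 5 months from February 12, 2007:
month 2 − 5 = -3, which is month 9 of year 2006 → September 2006.
Day 12 is valid in September, giving September 12, 2006.
Counting forward 18 months from September 12, 2006:
month 9 + 18 = 27, which is month 3 of year 2008 → March 2008.
Day 12 is valid in March, giving March 12, 2008.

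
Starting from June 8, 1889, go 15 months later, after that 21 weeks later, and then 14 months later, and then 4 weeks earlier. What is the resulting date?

Counting forward 15 months from June 8, 1889:
month 6 + 15 = 21, which is month 9 of year 1890 → September 1890.
Day 8 is valid in September, giving September 8, 1890.
Counting forward 21 weeks (= 147 days) from September 8, 1890:
September has 30 days, so 30 − 8 = 22 days remain after September 8, 1890; 147 − 22 = 125 left.
October 1890 has 31 days: 125 − 31 = 94 left.
November 1890 has 30 days: 94 − 30 = 64 left.
December 1890 has 31 days: 64 − 31 = 33 left.
January 1891 has 31 days: 33 − 31 = 2 left.
2 days into February 1891 → February 2, 1891.
Counting forward 14 months from February 2, 1891:
month 2 + 14 = 16, which is month 4 of year 1892 → April 1892.
Day 2 is valid in April, giving April 2, 1892.
Counting back 4 weeks (= 28 days) from April 2, 1892:
Going back 2 days from April 2, 1892 reaches the end of the previous month; 28 − 2 = 26 left.
March 1892 has 31 days; 31 − 26 = 5 → March 5, 1892.

March 5, 1892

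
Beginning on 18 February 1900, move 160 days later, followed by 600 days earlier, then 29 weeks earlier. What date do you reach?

Adding 160 days from February 18, 1900:
February has 28 days, so 28 − 18 = 10 days remain after February 18, 1900; 160 − 10 = 150 left.
March 1900 has 31 days: 150 − 31 = 119 left.
April 1900 has 30 days: 119 − 30 = 89 left.
May 1900 has 31 days: 89 − 31 = 58 left.
June 1900 has 30 days: 58 − 30 = 28 left.
28 days into July 1900 → July 28, 1900.
Going back 600 days from July 28, 1900:
Going back 28 days from July 28, 1900 reaches the end of the previous month; 600 − 28 = 572 left.
June 1900 has 30 days: 572 − 30 = 542 left.
May 1900 has 31 days: 542 − 31 = 511 left.
April 1900 has 30 days: 511 − 30 = 481 left.
March 1900 has 31 days: 481 − 31 = 450 left.
February 1900 has 28 days (1900 is not a leap year (divisible by 100 but not 400)): 450 − 28 = 422 left.
January 1900 has 31 days: 422 − 31 = 391 left.
December 1899 has 31 days: 391 − 31 = 360 left.
November 1899 has 30 days: 360 − 30 = 330 left.
October 1899 has 31 days: 330 − 31 = 299 left.
September 1899 has 30 days: 299 − 30 = 269 left.
August 1899 has 31 days: 269 − 31 = 238 left.
July 1899 has 31 days: 238 − 31 = 207 left.
June 1899 has 30 days: 207 − 30 = 177 left.
May 1899 has 31 days: 177 − 31 = 146 left.
April 1899 has 30 days: 146 − 30 = 116 left.
March 1899 has 31 days: 116 − 31 = 85 left.
February 1899 has 28 days (1899 is not a leap year): 85 − 28 = 57 left.
January 1899 has 31 days: 57 − 31 = 26 left.
December 1898 has 31 days; 31 − 26 = 5 → December 5, 1898.
Going back 29 weeks (= 203 days) from December 5, 1898:
Going back 5 days from December 5, 1898 reaches the end of the previous month; 203 − 5 = 198 left.
November 1898 has 30 days: 198 − 30 = 168 left.
October 1898 has 31 days: 168 − 31 = 137 left.
September 1898 has 30 days: 137 − 30 = 107 left.
August 1898 has 31 days: 107 − 31 = 76 left.
July 1898 has 31 days: 76 − 31 = 45 left.
June 1898 has 30 days: 45 − 30 = 15 left.
May 1898 has 31 days; 31 − 15 = 16 → May 16, 1898.

May 16, 1898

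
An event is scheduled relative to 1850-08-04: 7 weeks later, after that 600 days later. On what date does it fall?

Counting forward 7 weeks (= 49 days) from August 4, 1850:
August has 31 days, so 31 − 4 = 27 days remain after August 4, 1850; 49 − 27 = 22 left.
22 days into September 1850 → September 22, 1850.
Adding 600 days from September 22, 1850:
September has 30 days, so 30 − 22 = 8 days remain after September 22, 1850; 600 − 8 = 592 left.
October 1850 has 31 days: 592 − 31 = 561 left.
November 1850 has 30 days: 561 − 30 = 531 left.
December 1850 has 31 days: 531 − 31 = 500 left.
January 1851 has 31 days: 500 − 31 = 469 left.
February 1851 has 28 days (1851 is not a leap year): 469 − 28 = 441 left.
March 1851 has 31 days: 441 − 31 = 410 left.
April 1851 has 30 days: 410 − 30 = 380 left.
May 1851 has 31 days: 380 − 31 = 349 left.
June 1851 has 30 days: 349 − 30 = 319 left.
July 1851 has 31 days: 319 − 31 = 288 left.
August 1851 has 31 days: 288 − 31 = 257 left.
September 1851 has 30 days: 257 − 30 = 227 left.
October 1851 has 31 days: 227 − 31 = 196 left.
November 1851 has 30 days: 196 − 30 = 166 left.
December 1851 has 31 days: 166 − 31 = 135 left.
January 1852 has 31 days: 135 − 31 = 104 left.
February 1852 has 29 days (1852 is a leap year): 104 − 29 = 75 left.
March 1852 has 31 days: 75 − 31 = 44 left.
April 1852 has 30 days: 44 − 30 = 14 left.
14 days into May 1852 → May 14, 1852.

May 14, 1852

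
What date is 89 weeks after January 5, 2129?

Advancing 89 weeks = 623 days from January 5, 2129.
January has 31 days, so 31 − 5 = 26 days remain after January 5, 2129; 623 − 26 = 597 left.
February 2129 has 28 days (2129 is not a leap year): 597 − 28 = 569 left.
March 2129 has 31 days: 569 − 31 = 538 left.
April 2129 has 30 days: 538 − 30 = 508 left.
May 2129 has 31 days: 508 − 31 = 477 left.
June 2129 has 30 days: 477 − 30 = 447 left.
July 2129 has 31 days: 447 − 31 = 416 left.
August 2129 has 31 days: 416 − 31 = 385 left.
September 2129 has 30 days: 385 − 30 = 355 left.
October 2129 has 31 days: 355 − 31 = 324 left.
November 2129 has 30 days: 324 − 30 = 294 left.
December 2129 has 31 days: 294 − 31 = 263 left.
January 2130 has 31 days: 263 − 31 = 232 left.
February 2130 has 28 days (2130 is not a leap year): 232 − 28 = 204 left.
March 2130 has 31 days: 204 − 31 = 173 left.
April 2130 has 30 days: 173 − 30 = 143 left.
May 2130 has 31 days: 143 − 31 = 112 left.
June 2130 has 30 days: 112 − 30 = 82 left.
July 2130 has 31 days: 82 − 31 = 51 left.
August 2130 has 31 days: 51 − 31 = 20 left.
20 days into September 2130 → September 20, 2130.

September 20, 2130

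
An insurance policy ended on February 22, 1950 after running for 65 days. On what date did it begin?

December 19, 1949

Counting back 65 days from February 22, 1950.
Going back 22 days from February 22, 1950 reaches the end of the previous month; 65 − 22 = 43 left.
January 1950 has 31 days: 43 − 31 = 12 left.
December 1949 has 31 days; 31 − 12 = 19 → December 19, 1949.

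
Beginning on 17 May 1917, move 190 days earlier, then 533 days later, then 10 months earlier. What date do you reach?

June 25, 1917

Counting back 190 days from May 17, 1917:
Going back 17 days from May 17, 1917 reaches the end of the previous month; 190 − 17 = 173 left.
April 1917 has 30 days: 173 − 30 = 143 left.
March 1917 has 31 days: 143 − 31 = 112 left.
February 1917 has 28 days (1917 is not a leap year): 112 − 28 = 84 left.
January 1917 has 31 days: 84 − 31 = 53 left.
December 1916 has 31 days: 53 − 31 = 22 left.
November 1916 has 30 days; 30 − 22 = 8 → November 8, 1916.
Counting forward 533 days from November 8, 1916:
November has 30 days, so 30 − 8 = 22 days remain after November 8, 1916; 533 − 22 = 511 left.
December 1916 has 31 days: 511 − 31 = 480 left.
January 1917 has 31 days: 480 − 31 = 449 left.
February 1917 has 28 days (1917 is not a leap year): 449 − 28 = 421 left.
March 1917 has 31 days: 421 − 31 = 390 left.
April 1917 has 30 days: 390 − 30 = 360 left.
May 1917 has 31 days: 360 − 31 = 329 left.
June 1917 has 30 days: 329 − 30 = 299 left.
July 1917 has 31 days: 299 − 31 = 268 left.
August 1917 has 31 days: 268 − 31 = 237 left.
September 1917 has 30 days: 237 − 30 = 207 left.
October 1917 has 31 days: 207 − 31 = 176 left.
November 1917 has 30 days: 176 − 30 = 146 left.
December 1917 has 31 days: 146 − 31 = 115 left.
January 1918 has 31 days: 115 − 31 = 84 left.
February 1918 has 28 days (1918 is not a leap year): 84 − 28 = 56 left.
March 1918 has 31 days: 56 − 31 = 25 left.
25 days into April 1918 → April 25, 1918.
Subtracting 10 months from April 25, 1918:
month 4 − 10 = -6, which is month 6 of year 1917 → June 1917.
Day 25 is valid in June, giving June 25, 1917.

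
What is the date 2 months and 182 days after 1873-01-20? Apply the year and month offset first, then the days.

September 18, 1873

Advancing 2 months and 182 days from January 20, 1873: first the month/year part, then the days.
month 1 + 2 = 3 → March 1873.
Day 20 is valid in March, giving March 20, 1873.
Now add 182 days from March 20, 1873.
March has 31 days, so 31 − 20 = 11 days remain after March 20, 1873; 182 − 11 = 171 left.
April 1873 has 30 days: 171 − 30 = 141 left.
May 1873 has 31 days: 141 − 31 = 110 left.
June 1873 has 30 days: 110 − 30 = 80 left.
July 1873 has 31 days: 80 − 31 = 49 left.
August 1873 has 31 days: 49 − 31 = 18 left.
18 days into September 1873 → September 18, 1873.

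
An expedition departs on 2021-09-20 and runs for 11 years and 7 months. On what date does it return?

April 20, 2033

Counting forward 11 years and 7 months from September 20, 2021.
+11 years → 2032; month 9 + 7 = 16, which is month 4 of year 2033 → April 2033.
Day 20 is valid in April, giving April 20, 2033.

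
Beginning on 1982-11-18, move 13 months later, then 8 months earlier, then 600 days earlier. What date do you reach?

August 26, 1981

Advancing 13 months from November 18, 1982:
month 11 + 13 = 24, which is month 12 of year 1983 → December 1983.
Day 18 is valid in December, giving December 18, 1983.
Counting back 8 months from December 18, 1983:
month 12 − 8 = 4 → April 1983.
Day 18 is valid in April, giving April 18, 1983.
Subtracting 600 days from April 18, 1983:
Going back 18 days from April 18, 1983 reaches the end of the previous month; 600 − 18 = 582 left.
March 1983 has 31 days: 582 − 31 = 551 left.
February 1983 has 28 days (1983 is not a leap year): 551 − 28 = 523 left.
January 1983 has 31 days: 523 − 31 = 492 left.
December 1982 has 31 days: 492 − 31 = 461 left.
November 1982 has 30 days: 461 − 30 = 431 left.
October 1982 has 31 days: 431 − 31 = 400 left.
September 1982 has 30 days: 400 − 30 = 370 left.
August 1982 has 31 days: 370 − 31 = 339 left.
July 1982 has 31 days: 339 − 31 = 308 left.
June 1982 has 30 days: 308 − 30 = 278 left.
May 1982 has 31 days: 278 − 31 = 247 left.
April 1982 has 30 days: 247 − 30 = 217 left.
March 1982 has 31 days: 217 − 31 = 186 left.
February 1982 has 28 days (1982 is not a leap year): 186 − 28 = 158 left.
January 1982 has 31 days: 158 − 31 = 127 left.
December 1981 has 31 days: 127 − 31 = 96 left.
November 1981 has 30 days: 96 − 30 = 66 left.
October 1981 has 31 days: 66 − 31 = 35 left.
September 1981 has 30 days: 35 − 30 = 5 left.
August 1981 has 31 days; 31 − 5 = 26 → August 26, 1981.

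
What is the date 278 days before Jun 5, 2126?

August 31, 2125

Counting back 278 days from June 5, 2126.
Going back 5 days from June 5, 2126 reaches the end of the previous month; 278 − 5 = 273 left.
May 2126 has 31 days: 273 − 31 = 242 left.
April 2126 has 30 days: 242 − 30 = 212 left.
March 2126 has 31 days: 212 − 31 = 181 left.
February 2126 has 28 days (2126 is not a leap year): 181 − 28 = 153 left.
January 2126 has 31 days: 153 − 31 = 122 left.
December 2125 has 31 days: 122 − 31 = 91 left.
November 2125 has 30 days: 91 − 30 = 61 left.
October 2125 has 31 days: 61 − 31 = 30 left.
September 2125 has 30 days: 30 − 30 = 0 left.
August 2125 has 31 days; 31 − 0 = 31 → August 31, 2125.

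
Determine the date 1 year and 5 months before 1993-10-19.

Counting back 1 year and 5 months from October 19, 1993.
-1 year → 1992; month 10 − 5 = 5 → May 1992.
Day 19 is valid in May, giving May 19, 1992.

May 19, 1992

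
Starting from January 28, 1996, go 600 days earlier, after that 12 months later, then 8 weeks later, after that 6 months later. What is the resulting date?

Counting back 600 days from January 28, 1996:
Going back 28 days from January 28, 1996 reaches the end of the previous month; 600 − 28 = 572 left.
December 1995 has 31 days: 572 − 31 = 541 left.
November 1995 has 30 days: 541 − 30 = 511 left.
October 1995 has 31 days: 511 − 31 = 480 left.
September 1995 has 30 days: 480 − 30 = 450 left.
August 1995 has 31 days: 450 − 31 = 419 left.
July 1995 has 31 days: 419 − 31 = 388 left.
June 1995 has 30 days: 388 − 30 = 358 left.
May 1995 has 31 days: 358 − 31 = 327 left.
April 1995 has 30 days: 327 − 30 = 297 left.
March 1995 has 31 days: 297 − 31 = 266 left.
February 1995 has 28 days (1995 is not a leap year): 266 − 28 = 238 left.
January 1995 has 31 days: 238 − 31 = 207 left.
December 1994 has 31 days: 207 − 31 = 176 left.
November 1994 has 30 days: 176 − 30 = 146 left.
October 1994 has 31 days: 146 − 31 = 115 left.
September 1994 has 30 days: 115 − 30 = 85 left.
August 1994 has 31 days: 85 − 31 = 54 left.
July 1994 has 31 days: 54 − 31 = 23 left.
June 1994 has 30 days; 30 − 23 = 7 → June 7, 1994.
Advancing 12 months from June 7, 1994:
month 6 + 12 = 18, which is month 6 of year 1995 → June 1995.
Day 7 is valid in June, giving June 7, 1995.
Adding 8 weeks (= 56 days) from June 7, 1995:
June has 30 days, so 30 − 7 = 23 days remain after June 7, 1995; 56 − 23 = 33 left.
July 1995 has 31 days: 33 − 31 = 2 left.
2 days into August 1995 → August 2, 1995.
Adding 6 months from August 2, 1995:
month 8 + 6 = 14, which is month 2 of year 1996 → February 1996.
Day 2 is valid in February, giving February 2, 1996.

February 2, 1996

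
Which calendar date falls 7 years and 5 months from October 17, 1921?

March 17, 1929

Counting forward 7 years and 5 months from October 17, 1921.
+7 years → 1928; month 10 + 5 = 15, which is month 3 of year 1929 → March 1929.
Day 17 is valid in March, giving March 17, 1929.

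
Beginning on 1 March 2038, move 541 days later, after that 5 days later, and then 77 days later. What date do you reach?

November 14, 2039

Adding 541 days from March 1, 2038:
March has 31 days, so 31 − 1 = 30 days remain after March 1, 2038; 541 − 30 = 511 left.
April 2038 has 30 days: 511 − 30 = 481 left.
May 2038 has 31 days: 481 − 31 = 450 left.
June 2038 has 30 days: 450 − 30 = 420 left.
July 2038 has 31 days: 420 − 31 = 389 left.
August 2038 has 31 days: 389 − 31 = 358 left.
September 2038 has 30 days: 358 − 30 = 328 left.
October 2038 has 31 days: 328 − 31 = 297 left.
November 2038 has 30 days: 297 − 30 = 267 left.
December 2038 has 31 days: 267 − 31 = 236 left.
January 2039 has 31 days: 236 − 31 = 205 left.
February 2039 has 28 days (2039 is not a leap year): 205 − 28 = 177 left.
March 2039 has 31 days: 177 − 31 = 146 left.
April 2039 has 30 days: 146 − 30 = 116 left.
May 2039 has 31 days: 116 − 31 = 85 left.
June 2039 has 30 days: 85 − 30 = 55 left.
July 2039 has 31 days: 55 − 31 = 24 left.
24 days into August 2039 → August 24, 2039.
Advancing 5 days from August 24, 2039:
August has 31 days; 24 + 5 = 29, still in August.
Adding 77 days from August 29, 2039:
August has 31 days, so 31 − 29 = 2 days remain after August 29, 2039; 77 − 2 = 75 left.
September 2039 has 30 days: 75 − 30 = 45 left.
October 2039 has 31 days: 45 − 31 = 14 left.
14 days into November 2039 → November 14, 2039.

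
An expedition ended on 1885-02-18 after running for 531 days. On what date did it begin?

Going back 531 days from February 18, 1885.
Going back 18 days from February 18, 1885 reaches the end of the previous month; 531 − 18 = 513 left.
January 1885 has 31 days: 513 − 31 = 482 left.
December 1884 has 31 days: 482 − 31 = 451 left.
November 1884 has 30 days: 451 − 30 = 421 left.
October 1884 has 31 days: 421 − 31 = 390 left.
September 1884 has 30 days: 390 − 30 = 360 left.
August 1884 has 31 days: 360 − 31 = 329 left.
July 1884 has 31 days: 329 − 31 = 298 left.
June 1884 has 30 days: 298 − 30 = 268 left.
May 1884 has 31 days: 268 − 31 = 237 left.
April 1884 has 30 days: 237 − 30 = 207 left.
March 1884 has 31 days: 207 − 31 = 176 left.
February 1884 has 29 days (1884 is a leap year): 176 − 29 = 147 left.
January 1884 has 31 days: 147 − 31 = 116 left.
December 1883 has 31 days: 116 − 31 = 85 left.
November 1883 has 30 days: 85 − 30 = 55 left.
October 1883 has 31 days: 55 − 31 = 24 left.
September 1883 has 30 days; 30 − 24 = 6 → September 6, 1883.

September 6, 1883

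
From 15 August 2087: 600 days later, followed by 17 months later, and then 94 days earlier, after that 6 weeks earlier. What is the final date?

Counting forward 600 days from August 15, 2087:
August has 31 days, so 31 − 15 = 16 days remain after August 15, 2087; 600 − 16 = 584 left.
September 2087 has 30 days: 584 − 30 = 554 left.
October 2087 has 31 days: 554 − 31 = 523 left.
November 2087 has 30 days: 523 − 30 = 493 left.
December 2087 has 31 days: 493 − 31 = 462 left.
January 2088 has 31 days: 462 − 31 = 431 left.
February 2088 has 29 days (2088 is a leap year): 431 − 29 = 402 left.
March 2088 has 31 days: 402 − 31 = 371 left.
April 2088 has 30 days: 371 − 30 = 341 left.
May 2088 has 31 days: 341 − 31 = 310 left.
June 2088 has 30 days: 310 − 30 = 280 left.
July 2088 has 31 days: 280 − 31 = 249 left.
August 2088 has 31 days: 249 − 31 = 218 left.
September 2088 has 30 days: 218 − 30 = 188 left.
October 2088 has 31 days: 188 − 31 = 157 left.
November 2088 has 30 days: 157 − 30 = 127 left.
December 2088 has 31 days: 127 − 31 = 96 left.
January 2089 has 31 days: 96 − 31 = 65 left.
February 2089 has 28 days (2089 is not a leap year): 65 − 28 = 37 left.
March 2089 has 31 days: 37 − 31 = 6 left.
6 days into April 2089 → April 6, 2089.
Advancing 17 months from April 6, 2089:
month 4 + 17 = 21, which is month 9 of year 2090 → September 2090.
Day 6 is valid in September, giving September 6, 2090.
Subtracting 94 days from September 6, 2090:
Going back 6 days from September 6, 2090 reaches the end of the previous month; 94 − 6 = 88 left.
August 2090 has 31 days: 88 − 31 = 57 left.
July 2090 has 31 days: 57 − 31 = 26 left.
June 2090 has 30 days; 30 − 26 = 4 → June 4, 2090.
Going back 6 weeks (= 42 days) from June 4, 2090:
Going back 4 days from June 4, 2090 reaches the end of the previous month; 42 − 4 = 38 left.
May 2090 has 31 days: 38 − 31 = 7 left.
April 2090 has 30 days; 30 − 7 = 23 → April 23, 2090.

April 23, 2090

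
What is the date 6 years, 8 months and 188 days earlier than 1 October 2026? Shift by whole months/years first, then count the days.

Going back 6 years, 8 months and 188 days from October 1, 2026: first the month/year part, then the days.
-6 years → 2020; month 10 − 8 = 2 → February 2020.
Day 1 is valid in February, giving February 1, 2020.
Now subtract 188 days from February 1, 2020.
Going back 1 day from February 1, 2020 reaches the end of the previous month; 188 − 1 = 187 left.
January 2020 has 31 days: 187 − 31 = 156 left.
December 2019 has 31 days: 156 − 31 = 125 left.
November 2019 has 30 days: 125 − 30 = 95 left.
October 2019 has 31 days: 95 − 31 = 64 left.
September 2019 has 30 days: 64 − 30 = 34 left.
August 2019 has 31 days: 34 − 31 = 3 left.
July 2019 has 31 days; 31 − 3 = 28 → July 28, 2019.

July 28, 2019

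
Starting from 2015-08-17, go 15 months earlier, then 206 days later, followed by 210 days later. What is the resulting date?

Subtracting 15 months from August 17, 2015:
month 8 − 15 = -7, which is month 5 of year 2014 → May 2014.
Day 17 is valid in May, giving May 17, 2014.
Counting forward 206 days from May 17, 2014:
May has 31 days, so 31 − 17 = 14 days remain after May 17, 2014; 206 − 14 = 192 left.
June 2014 has 30 days: 192 − 30 = 162 left.
July 2014 has 31 days: 162 − 31 = 131 left.
August 2014 has 31 days: 131 − 31 = 100 left.
September 2014 has 30 days: 100 − 30 = 70 left.
October 2014 has 31 days: 70 − 31 = 39 left.
November 2014 has 30 days: 39 − 30 = 9 left.
9 days into December 2014 → December 9, 2014.
Adding 210 days from December 9, 2014:
December has 31 days, so 31 − 9 = 22 days remain after December 9, 2014; 210 − 22 = 188 left.
January 2015 has 31 days: 188 − 31 = 157 left.
February 2015 has 28 days (2015 is not a leap year): 157 − 28 = 129 left.
March 2015 has 31 days: 129 − 31 = 98 left.
April 2015 has 30 days: 98 − 30 = 68 left.
May 2015 has 31 days: 68 − 31 = 37 left.
June 2015 has 30 days: 37 − 30 = 7 left.
7 days into July 2015 → July 7, 2015.

July 7, 2015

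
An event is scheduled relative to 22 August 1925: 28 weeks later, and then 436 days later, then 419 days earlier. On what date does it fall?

Advancing 28 weeks (= 196 days) from August 22, 1925:
August has 31 days, so 31 − 22 = 9 days remain after August 22, 1925; 196 − 9 = 187 left.
September 1925 has 30 days: 187 − 30 = 157 left.
October 1925 has 31 days: 157 − 31 = 126 left.
November 1925 has 30 days: 126 − 30 = 96 left.
December 1925 has 31 days: 96 − 31 = 65 left.
January 1926 has 31 days: 65 − 31 = 34 left.
February 1926 has 28 days (1926 is not a leap year): 34 − 28 = 6 left.
6 days into March 1926 → March 6, 1926.
Adding 436 days from March 6, 1926:
March has 31 days, so 31 − 6 = 25 days remain after March 6, 1926; 436 − 25 = 411 left.
April 1926 has 30 days: 411 − 30 = 381 left.
May 1926 has 31 days: 381 − 31 = 350 left.
June 1926 has 30 days: 350 − 30 = 320 left.
July 1926 has 31 days: 320 − 31 = 289 left.
August 1926 has 31 days: 289 − 31 = 258 left.
September 1926 has 30 days: 258 − 30 = 228 left.
October 1926 has 31 days: 228 − 31 = 197 left.
November 1926 has 30 days: 197 − 30 = 167 left.
December 1926 has 31 days: 167 − 31 = 136 left.
January 1927 has 31 days: 136 − 31 = 105 left.
February 1927 has 28 days (1927 is not a leap year): 105 − 28 = 77 left.
March 1927 has 31 days: 77 − 31 = 46 left.
April 1927 has 30 days: 46 − 30 = 16 left.
16 days into May 1927 → May 16, 1927.
Going back 419 days from May 16, 1927:
Going back 16 days from May 16, 1927 reaches the end of the previous month; 419 − 16 = 403 left.
April 1927 has 30 days: 403 − 30 = 373 left.
March 1927 has 31 days: 373 − 31 = 342 left.
February 1927 has 28 days (1927 is not a leap year): 342 − 28 = 314 left.
January 1927 has 31 days: 314 − 31 = 283 left.
December 1926 has 31 days: 283 − 31 = 252 left.
November 1926 has 30 days: 252 − 30 = 222 left.
October 1926 has 31 days: 222 − 31 = 191 left.
September 1926 has 30 days: 191 − 30 = 161 left.
August 1926 has 31 days: 161 − 31 = 130 left.
July 1926 has 31 days: 130 − 31 = 99 left.
June 1926 has 30 days: 99 − 30 = 69 left.
May 1926 has 31 days: 69 − 31 = 38 left.
April 1926 has 30 days: 38 − 30 = 8 left.
March 1926 has 31 days; 31 − 8 = 23 → March 23, 1926.

March 23, 1926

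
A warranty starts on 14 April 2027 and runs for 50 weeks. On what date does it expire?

March 29, 2028

Advancing 50 weeks = 350 days from April 14, 2027.
April has 30 days, so 30 − 14 = 16 days remain after April 14, 2027; 350 − 16 = 334 left.
May 2027 has 31 days: 334 − 31 = 303 left.
June 2027 has 30 days: 303 − 30 = 273 left.
July 2027 has 31 days: 273 − 31 = 242 left.
August 2027 has 31 days: 242 − 31 = 211 left.
September 2027 has 30 days: 211 − 30 = 181 left.
October 2027 has 31 days: 181 − 31 = 150 left.
November 2027 has 30 days: 150 − 30 = 120 left.
December 2027 has 31 days: 120 − 31 = 89 left.
January 2028 has 31 days: 89 − 31 = 58 left.
February 2028 has 29 days (2028 is a leap year): 58 − 29 = 29 left.
29 days into March 2028 → March 29, 2028.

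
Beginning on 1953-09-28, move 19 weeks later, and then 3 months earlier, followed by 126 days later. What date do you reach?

March 14, 1954

Adding 19 weeks (= 133 days) from September 28, 1953:
September has 30 days, so 30 − 28 = 2 days remain after September 28, 1953; 133 − 2 = 131 left.
October 1953 has 31 days: 131 − 31 = 100 left.
November 1953 has 30 days: 100 − 30 = 70 left.
December 1953 has 31 days: 70 − 31 = 39 left.
January 1954 has 31 days: 39 − 31 = 8 left.
8 days into February 1954 → February 8, 1954.
Counting back 3 months from February 8, 1954:
month 2 − 3 = -1, which is month 11 of year 1953 → November 1953.
Day 8 is valid in November, giving November 8, 1953.
Advancing 126 days from November 8, 1953:
November has 30 days, so 30 − 8 = 22 days remain after November 8, 1953; 126 − 22 = 104 left.
December 1953 has 31 days: 104 − 31 = 73 left.
January 1954 has 31 days: 73 − 31 = 42 left.
February 1954 has 28 days (1954 is not a leap year): 42 − 28 = 14 left.
14 days into March 1954 → March 14, 1954.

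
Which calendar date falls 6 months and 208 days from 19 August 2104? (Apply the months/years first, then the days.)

September 15, 2105

Counting forward 6 months and 208 days from August 19, 2104: first the month/year part, then the days.
month 8 + 6 = 14, which is month 2 of year 2105 → February 2105.
Day 19 is valid in February, giving February 19, 2105.
Now add 208 days from February 19, 2105.
February has 28 days, so 28 − 19 = 9 days remain after February 19, 2105; 208 − 9 = 199 left.
March 2105 has 31 days: 199 − 31 = 168 left.
April 2105 has 30 days: 168 − 30 = 138 left.
May 2105 has 31 days: 138 − 31 = 107 left.
June 2105 has 30 days: 107 − 30 = 77 left.
July 2105 has 31 days: 77 − 31 = 46 left.
August 2105 has 31 days: 46 − 31 = 15 left.
15 days into September 2105 → September 15, 2105.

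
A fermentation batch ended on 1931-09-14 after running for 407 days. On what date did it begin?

August 3, 1930

Counting back 407 days from September 14, 1931.
Going back 14 days from September 14, 1931 reaches the end of the previous month; 407 − 14 = 393 left.
August 1931 has 31 days: 393 − 31 = 362 left.
July 1931 has 31 days: 362 − 31 = 331 left.
June 1931 has 30 days: 331 − 30 = 301 left.
May 1931 has 31 days: 301 − 31 = 270 left.
April 1931 has 30 days: 270 − 30 = 240 left.
March 1931 has 31 days: 240 − 31 = 209 left.
February 1931 has 28 days (1931 is not a leap year): 209 − 28 = 181 left.
January 1931 has 31 days: 181 − 31 = 150 left.
December 1930 has 31 days: 150 − 31 = 119 left.
November 1930 has 30 days: 119 − 30 = 89 left.
October 1930 has 31 days: 89 − 31 = 58 left.
September 1930 has 30 days: 58 − 30 = 28 left.
August 1930 has 31 days; 31 − 28 = 3 → August 3, 1930.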